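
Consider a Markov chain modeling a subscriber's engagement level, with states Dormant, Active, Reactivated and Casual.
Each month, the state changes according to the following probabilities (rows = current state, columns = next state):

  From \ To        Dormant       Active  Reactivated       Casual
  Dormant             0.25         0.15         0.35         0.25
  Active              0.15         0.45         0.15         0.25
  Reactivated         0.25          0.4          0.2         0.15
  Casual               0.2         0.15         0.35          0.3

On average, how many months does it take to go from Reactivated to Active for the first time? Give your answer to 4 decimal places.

Let t(s) be the expected number of months to first reach Active from state s, with t(Active) = 0. Conditioning on the first month:
t(Dormant) = 1 + 0.25·t(Dormant) + 0.35·t(Reactivated) + 0.25·t(Casual)
t(Reactivated) = 1 + 0.25·t(Dormant) + 0.2·t(Reactivated) + 0.15·t(Casual)
t(Casual) = 1 + 0.2·t(Dormant) + 0.35·t(Reactivated) + 0.3·t(Casual)
Solving: t(Dormant) = 4.4231, t(Reactivated) = 3.4615, t(Casual) = 4.4231.
Expected months from Reactivated to Active: 3.4615.

3.4615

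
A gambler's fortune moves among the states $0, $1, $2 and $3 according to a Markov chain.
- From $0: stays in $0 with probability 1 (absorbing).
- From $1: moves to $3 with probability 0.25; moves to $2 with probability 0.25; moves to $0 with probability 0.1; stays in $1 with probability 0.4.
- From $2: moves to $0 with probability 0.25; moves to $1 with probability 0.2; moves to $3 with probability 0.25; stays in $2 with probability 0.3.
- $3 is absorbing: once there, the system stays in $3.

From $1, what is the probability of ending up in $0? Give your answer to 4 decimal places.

0.3581

Let h(s) be the probability of absorption at $0 starting from transient state s. Then h($0) = 1 and h($3) = 0. By first-step analysis:
h($1) = 0.1·1 + 0.4·h($1) + 0.25·h($2) + 0.25·0
h($2) = 0.25·1 + 0.2·h($1) + 0.3·h($2) + 0.25·0
Solving: h($1) = 0.3581, h($2) = 0.4595.
Starting from $1, the probability is 0.3581.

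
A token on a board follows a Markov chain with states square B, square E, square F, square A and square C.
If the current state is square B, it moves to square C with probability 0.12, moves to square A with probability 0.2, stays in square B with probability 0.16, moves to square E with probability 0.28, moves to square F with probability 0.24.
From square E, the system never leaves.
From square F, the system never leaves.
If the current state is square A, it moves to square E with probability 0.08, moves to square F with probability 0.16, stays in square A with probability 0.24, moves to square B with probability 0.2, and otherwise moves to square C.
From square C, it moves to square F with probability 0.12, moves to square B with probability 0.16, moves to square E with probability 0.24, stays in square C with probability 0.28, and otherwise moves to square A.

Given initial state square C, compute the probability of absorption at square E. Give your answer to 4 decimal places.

Let h(s) be the probability of absorption at square E starting from transient state s. Then h(square E) = 1 and h(square F) = 0. By first-step analysis:
h(square B) = 0.16·h(square B) + 0.28·1 + 0.24·0 + 0.2·h(square A) + 0.12·h(square C)
h(square A) = 0.2·h(square B) + 0.08·1 + 0.16·0 + 0.24·h(square A) + 0.32·h(square C)
h(square C) = 0.16·h(square B) + 0.24·1 + 0.12·0 + 0.2·h(square A) + 0.28·h(square C)
Solving: h(square B) = 0.5353, h(square A) = 0.4944, h(square C) = 0.5896.
Starting from square C, the probability is 0.5896.

0.5896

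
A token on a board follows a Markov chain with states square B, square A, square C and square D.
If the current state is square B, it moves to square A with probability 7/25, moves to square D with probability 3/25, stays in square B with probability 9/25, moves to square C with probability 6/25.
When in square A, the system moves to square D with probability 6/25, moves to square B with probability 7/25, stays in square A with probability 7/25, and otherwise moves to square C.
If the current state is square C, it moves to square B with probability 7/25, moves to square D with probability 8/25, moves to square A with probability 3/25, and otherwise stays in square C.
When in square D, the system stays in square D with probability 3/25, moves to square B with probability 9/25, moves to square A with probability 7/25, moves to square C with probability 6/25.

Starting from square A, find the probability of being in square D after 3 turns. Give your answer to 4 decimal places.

0.1971

Propagate the distribution vector 3 turns from square A.
After 0 turns: (0.0000, 1.0000, 0.0000, 0.0000)
After 1 turn: (0.2800, 0.2800, 0.2000, 0.2400)
After 2 turns: (0.3216, 0.2480, 0.2368, 0.1936)
After 3 turns: (0.3212, 0.2421, 0.2396, 0.1971)
P(in square D after 3 turns) = 0.1971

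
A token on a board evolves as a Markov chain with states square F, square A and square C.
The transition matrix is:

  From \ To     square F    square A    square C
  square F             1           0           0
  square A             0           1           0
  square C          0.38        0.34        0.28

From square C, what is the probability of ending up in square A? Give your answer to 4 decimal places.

0.4722

Let h(s) be the probability of absorption at square A starting from transient state s. Then h(square A) = 1 and h(square F) = 0. By first-step analysis:
h(square C) = 0.38·0 + 0.34·1 + 0.28·h(square C)
Solving: h(square C) = 0.4722.
Starting from square C, the probability is 0.4722.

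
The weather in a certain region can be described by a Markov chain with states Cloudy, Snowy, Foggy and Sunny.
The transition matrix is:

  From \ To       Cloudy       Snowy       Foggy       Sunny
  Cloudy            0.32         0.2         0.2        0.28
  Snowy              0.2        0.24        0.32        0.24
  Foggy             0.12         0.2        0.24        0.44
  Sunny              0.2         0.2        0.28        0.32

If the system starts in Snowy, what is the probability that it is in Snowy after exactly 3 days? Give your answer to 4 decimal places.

0.2084

Propagate the distribution vector 3 days from Snowy.
After 0 days: (0.0000, 1.0000, 0.0000, 0.0000)
After 1 day: (0.2000, 0.2400, 0.3200, 0.2400)
After 2 days: (0.1984, 0.2096, 0.2608, 0.3312)
After 3 days: (0.2029, 0.2084, 0.2621, 0.3266)
P(in Snowy after 3 days) = 0.2084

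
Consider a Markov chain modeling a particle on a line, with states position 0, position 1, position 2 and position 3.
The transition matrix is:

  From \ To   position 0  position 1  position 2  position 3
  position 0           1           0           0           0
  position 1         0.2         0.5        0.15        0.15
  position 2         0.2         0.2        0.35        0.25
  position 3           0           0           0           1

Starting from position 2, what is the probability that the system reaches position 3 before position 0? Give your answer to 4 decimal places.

0.5254

Let h(s) be the probability of absorption at position 3 starting from transient state s. Then h(position 3) = 1 and h(position 0) = 0. By first-step analysis:
h(position 1) = 0.2·0 + 0.5·h(position 1) + 0.15·h(position 2) + 0.15·1
h(position 2) = 0.2·0 + 0.2·h(position 1) + 0.35·h(position 2) + 0.25·1
Solving: h(position 1) = 0.4576, h(position 2) = 0.5254.
Starting from position 2, the probability is 0.5254.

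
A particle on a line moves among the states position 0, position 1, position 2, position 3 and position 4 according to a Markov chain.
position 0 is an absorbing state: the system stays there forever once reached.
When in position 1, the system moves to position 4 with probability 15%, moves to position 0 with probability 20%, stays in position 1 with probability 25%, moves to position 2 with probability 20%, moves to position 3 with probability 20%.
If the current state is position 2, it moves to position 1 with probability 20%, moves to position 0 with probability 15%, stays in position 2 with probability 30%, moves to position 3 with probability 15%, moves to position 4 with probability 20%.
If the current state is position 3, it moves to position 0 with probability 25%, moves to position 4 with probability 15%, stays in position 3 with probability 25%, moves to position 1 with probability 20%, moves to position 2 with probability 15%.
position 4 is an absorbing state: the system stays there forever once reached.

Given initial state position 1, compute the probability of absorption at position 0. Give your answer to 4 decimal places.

0.5540

Let h(s) be the probability of absorption at position 0 starting from transient state s. Then h(position 0) = 1 and h(position 4) = 0. By first-step analysis:
h(position 1) = 0.2·1 + 0.25·h(position 1) + 0.2·h(position 2) + 0.2·h(position 3) + 0.15·0
h(position 2) = 0.15·1 + 0.2·h(position 1) + 0.3·h(position 2) + 0.15·h(position 3) + 0.2·0
h(position 3) = 0.25·1 + 0.2·h(position 1) + 0.15·h(position 2) + 0.25·h(position 3) + 0.15·0
Solving: h(position 1) = 0.5540, h(position 2) = 0.4969, h(position 3) = 0.5804.
Starting from position 1, the probability is 0.5540.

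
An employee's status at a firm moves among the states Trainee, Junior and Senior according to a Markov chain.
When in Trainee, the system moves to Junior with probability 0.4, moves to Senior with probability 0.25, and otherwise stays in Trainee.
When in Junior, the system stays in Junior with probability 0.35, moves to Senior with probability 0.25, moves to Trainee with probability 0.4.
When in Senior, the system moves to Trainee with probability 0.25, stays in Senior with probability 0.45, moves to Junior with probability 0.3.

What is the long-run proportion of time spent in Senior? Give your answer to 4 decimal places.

0.3125

Let the stationary distribution be π with π = πP and π_1 + π_2 + π_3 = 1.
π_1 = 0.35·π_1 + 0.4·π_2 + 0.25·π_3
π_2 = 0.4·π_1 + 0.35·π_2 + 0.3·π_3
Solving with the normalization constraint gives π = (0.3363, 0.3512, 0.3125).
So the stationary probability of Senior is 0.3125.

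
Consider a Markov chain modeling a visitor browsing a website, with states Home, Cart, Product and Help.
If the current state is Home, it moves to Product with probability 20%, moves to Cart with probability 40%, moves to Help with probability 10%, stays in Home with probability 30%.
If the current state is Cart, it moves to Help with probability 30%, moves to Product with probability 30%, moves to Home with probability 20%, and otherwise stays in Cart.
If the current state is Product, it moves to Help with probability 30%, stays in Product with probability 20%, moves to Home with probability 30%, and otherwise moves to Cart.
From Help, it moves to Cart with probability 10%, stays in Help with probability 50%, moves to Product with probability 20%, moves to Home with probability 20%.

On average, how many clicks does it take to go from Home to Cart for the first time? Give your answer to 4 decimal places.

3.4483

Let t(s) be the expected number of clicks to first reach Cart from state s, with t(Cart) = 0. Conditioning on the first click:
t(Home) = 1 + 0.3·t(Home) + 0.2·t(Product) + 0.1·t(Help)
t(Product) = 1 + 0.3·t(Home) + 0.2·t(Product) + 0.3·t(Help)
t(Help) = 1 + 0.2·t(Home) + 0.2·t(Product) + 0.5·t(Help)
Solving: t(Home) = 3.4483, t(Product) = 4.4828, t(Help) = 5.1724.
Expected clicks from Home to Cart: 3.4483.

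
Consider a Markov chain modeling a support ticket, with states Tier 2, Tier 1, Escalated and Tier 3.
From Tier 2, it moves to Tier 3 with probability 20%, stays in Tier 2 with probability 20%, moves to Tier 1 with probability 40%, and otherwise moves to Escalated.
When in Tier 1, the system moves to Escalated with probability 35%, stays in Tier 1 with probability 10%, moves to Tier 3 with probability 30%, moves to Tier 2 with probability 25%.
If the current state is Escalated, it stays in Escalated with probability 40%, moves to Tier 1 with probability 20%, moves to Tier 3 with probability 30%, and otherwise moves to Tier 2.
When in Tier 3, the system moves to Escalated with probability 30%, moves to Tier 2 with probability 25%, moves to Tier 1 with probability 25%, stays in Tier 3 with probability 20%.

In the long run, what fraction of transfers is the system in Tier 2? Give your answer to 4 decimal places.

Let the stationary distribution be π with π = πP and π_1 + π_2 + π_3 + π_4 = 1.
π_1 = 0.2·π_1 + 0.25·π_2 + 0.1·π_3 + 0.25·π_4
π_2 = 0.4·π_1 + 0.1·π_2 + 0.2·π_3 + 0.25·π_4
π_3 = 0.2·π_1 + 0.35·π_2 + 0.4·π_3 + 0.3·π_4
Solving with the normalization constraint gives π = (0.1917, 0.2283, 0.3247, 0.2553).
So the stationary probability of Tier 2 is 0.1917.

0.1917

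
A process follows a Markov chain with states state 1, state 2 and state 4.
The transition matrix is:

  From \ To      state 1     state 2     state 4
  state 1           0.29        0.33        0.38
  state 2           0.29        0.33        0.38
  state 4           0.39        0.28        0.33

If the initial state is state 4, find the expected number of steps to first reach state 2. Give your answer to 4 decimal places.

3.3588

Let t(s) be the expected number of steps to first reach state 2 from state s, with t(state 2) = 0. Conditioning on the first step:
t(state 1) = 1 + 0.29·t(state 1) + 0.38·t(state 4)
t(state 4) = 1 + 0.39·t(state 1) + 0.33·t(state 4)
Solving: t(state 1) = 3.2061, t(state 4) = 3.3588.
Expected steps from state 4 to state 2: 3.3588.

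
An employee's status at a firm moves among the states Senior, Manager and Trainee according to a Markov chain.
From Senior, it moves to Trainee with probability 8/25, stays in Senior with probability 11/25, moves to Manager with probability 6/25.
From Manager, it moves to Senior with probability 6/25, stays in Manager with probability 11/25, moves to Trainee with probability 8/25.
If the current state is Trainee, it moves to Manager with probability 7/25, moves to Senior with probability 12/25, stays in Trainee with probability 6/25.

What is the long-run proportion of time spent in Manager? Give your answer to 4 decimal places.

0.3148

Let the stationary distribution be π with π = πP and π_1 + π_2 + π_3 = 1.
π_1 = 0.44·π_1 + 0.24·π_2 + 0.48·π_3
π_2 = 0.24·π_1 + 0.44·π_2 + 0.28·π_3
Solving with the normalization constraint gives π = (0.3889, 0.3148, 0.2963).
So the stationary probability of Manager is 0.3148.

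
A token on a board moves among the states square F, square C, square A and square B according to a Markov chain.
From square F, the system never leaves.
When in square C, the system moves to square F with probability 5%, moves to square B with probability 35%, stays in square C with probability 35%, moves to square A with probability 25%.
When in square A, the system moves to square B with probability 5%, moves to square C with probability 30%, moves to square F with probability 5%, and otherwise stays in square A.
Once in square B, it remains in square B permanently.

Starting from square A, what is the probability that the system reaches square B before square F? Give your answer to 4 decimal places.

Let h(s) be the probability of absorption at square B starting from transient state s. Then h(square B) = 1 and h(square F) = 0. By first-step analysis:
h(square C) = 0.05·0 + 0.35·h(square C) + 0.25·h(square A) + 0.35·1
h(square A) = 0.05·0 + 0.3·h(square C) + 0.6·h(square A) + 0.05·1
Solving: h(square C) = 0.8243, h(square A) = 0.7432.
Starting from square A, the probability is 0.7432.

0.7432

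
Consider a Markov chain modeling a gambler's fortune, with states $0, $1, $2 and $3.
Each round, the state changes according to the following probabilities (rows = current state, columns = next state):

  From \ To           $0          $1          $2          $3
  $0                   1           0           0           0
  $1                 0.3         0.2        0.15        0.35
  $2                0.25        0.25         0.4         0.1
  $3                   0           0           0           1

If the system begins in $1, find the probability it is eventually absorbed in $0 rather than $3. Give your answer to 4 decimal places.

Let h(s) be the probability of absorption at $0 starting from transient state s. Then h($0) = 1 and h($3) = 0. By first-step analysis:
h($1) = 0.3·1 + 0.2·h($1) + 0.15·h($2) + 0.35·0
h($2) = 0.25·1 + 0.25·h($1) + 0.4·h($2) + 0.1·0
Solving: h($1) = 0.4915, h($2) = 0.6215.
Starting from $1, the probability is 0.4915.

0.4915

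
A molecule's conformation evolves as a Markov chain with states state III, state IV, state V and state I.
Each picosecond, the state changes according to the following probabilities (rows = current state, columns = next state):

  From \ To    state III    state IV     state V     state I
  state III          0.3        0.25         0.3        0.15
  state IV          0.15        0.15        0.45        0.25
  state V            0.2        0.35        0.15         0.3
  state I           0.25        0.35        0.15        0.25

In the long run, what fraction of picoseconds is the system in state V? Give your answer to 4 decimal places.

0.2651

Let the stationary distribution be π with π = πP and π_1 + π_2 + π_3 + π_4 = 1.
π_1 = 0.3·π_1 + 0.15·π_2 + 0.2·π_3 + 0.25·π_4
π_2 = 0.25·π_1 + 0.15·π_2 + 0.35·π_3 + 0.35·π_4
π_3 = 0.3·π_1 + 0.45·π_2 + 0.15·π_3 + 0.15·π_4
Solving with the normalization constraint gives π = (0.2204, 0.2733, 0.2651, 0.2412).
So the stationary probability of state V is 0.2651.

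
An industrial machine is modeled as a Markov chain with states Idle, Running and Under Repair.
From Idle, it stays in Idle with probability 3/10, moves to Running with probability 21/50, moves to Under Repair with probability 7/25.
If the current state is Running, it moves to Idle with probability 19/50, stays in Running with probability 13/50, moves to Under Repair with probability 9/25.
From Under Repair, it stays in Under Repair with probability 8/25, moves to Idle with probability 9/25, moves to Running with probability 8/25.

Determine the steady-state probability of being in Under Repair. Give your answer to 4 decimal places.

0.3195

Let the stationary distribution be π with π = πP and π_1 + π_2 + π_3 = 1.
π_1 = 0.3·π_1 + 0.38·π_2 + 0.36·π_3
π_2 = 0.42·π_1 + 0.26·π_2 + 0.32·π_3
Solving with the normalization constraint gives π = (0.3459, 0.3345, 0.3195).
So the stationary probability of Under Repair is 0.3195.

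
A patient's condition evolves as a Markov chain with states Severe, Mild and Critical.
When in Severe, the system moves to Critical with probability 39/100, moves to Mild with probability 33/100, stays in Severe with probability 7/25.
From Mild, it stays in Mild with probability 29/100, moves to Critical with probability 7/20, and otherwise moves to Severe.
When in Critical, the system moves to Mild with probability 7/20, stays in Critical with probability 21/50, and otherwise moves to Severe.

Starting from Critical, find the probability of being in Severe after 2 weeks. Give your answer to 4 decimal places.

0.2870

Sum over the intermediate state after 1 week:
P = P(Critical→Severe)·P(Severe→Severe) + P(Critical→Mild)·P(Mild→Severe) + P(Critical→Critical)·P(Critical→Severe)
  = 0.23×0.28 + 0.35×0.36 + 0.42×0.23
  = 0.0644 + 0.1260 + 0.0966 = 0.2870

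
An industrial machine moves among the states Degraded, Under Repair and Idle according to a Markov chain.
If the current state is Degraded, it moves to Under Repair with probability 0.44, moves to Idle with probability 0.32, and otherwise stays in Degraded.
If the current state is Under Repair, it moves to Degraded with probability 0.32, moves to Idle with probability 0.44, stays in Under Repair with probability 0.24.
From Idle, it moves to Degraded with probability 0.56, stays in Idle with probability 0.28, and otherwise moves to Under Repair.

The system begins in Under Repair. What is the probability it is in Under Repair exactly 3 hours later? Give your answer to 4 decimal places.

0.2935

Propagate the distribution vector 3 hours from Under Repair.
After 0 hours: (0.0000, 1.0000, 0.0000)
After 1 hour: (0.3200, 0.2400, 0.4400)
After 2 hours: (0.4000, 0.2688, 0.3312)
After 3 hours: (0.3675, 0.2935, 0.3390)
P(in Under Repair after 3 hours) = 0.2935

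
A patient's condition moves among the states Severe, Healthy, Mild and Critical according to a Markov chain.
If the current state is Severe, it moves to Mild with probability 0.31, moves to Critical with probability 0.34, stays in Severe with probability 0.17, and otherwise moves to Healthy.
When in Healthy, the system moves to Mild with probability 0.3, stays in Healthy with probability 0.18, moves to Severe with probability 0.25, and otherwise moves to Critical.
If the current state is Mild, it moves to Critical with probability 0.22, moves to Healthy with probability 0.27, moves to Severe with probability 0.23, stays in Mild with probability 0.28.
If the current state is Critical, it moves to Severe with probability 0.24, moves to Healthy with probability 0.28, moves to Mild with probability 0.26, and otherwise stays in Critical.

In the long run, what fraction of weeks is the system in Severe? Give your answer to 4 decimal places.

Let the stationary distribution be π with π = πP and π_1 + π_2 + π_3 + π_4 = 1.
π_1 = 0.17·π_1 + 0.25·π_2 + 0.23·π_3 + 0.24·π_4
π_2 = 0.18·π_1 + 0.18·π_2 + 0.27·π_3 + 0.28·π_4
π_3 = 0.31·π_1 + 0.3·π_2 + 0.28·π_3 + 0.26·π_4
Solving with the normalization constraint gives π = (0.2238, 0.2316, 0.2862, 0.2584).
So the stationary probability of Severe is 0.2238.

0.2238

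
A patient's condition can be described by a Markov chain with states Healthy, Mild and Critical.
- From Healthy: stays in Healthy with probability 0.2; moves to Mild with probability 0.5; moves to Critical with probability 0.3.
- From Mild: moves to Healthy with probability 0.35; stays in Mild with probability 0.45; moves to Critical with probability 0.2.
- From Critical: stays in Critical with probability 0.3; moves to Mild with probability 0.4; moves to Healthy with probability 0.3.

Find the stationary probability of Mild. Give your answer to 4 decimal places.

0.4519

Let the stationary distribution be π with π = πP and π_1 + π_2 + π_3 = 1.
π_1 = 0.2·π_1 + 0.35·π_2 + 0.3·π_3
π_2 = 0.5·π_1 + 0.45·π_2 + 0.4·π_3
Solving with the normalization constraint gives π = (0.2933, 0.4519, 0.2548).
So the stationary probability of Mild is 0.4519.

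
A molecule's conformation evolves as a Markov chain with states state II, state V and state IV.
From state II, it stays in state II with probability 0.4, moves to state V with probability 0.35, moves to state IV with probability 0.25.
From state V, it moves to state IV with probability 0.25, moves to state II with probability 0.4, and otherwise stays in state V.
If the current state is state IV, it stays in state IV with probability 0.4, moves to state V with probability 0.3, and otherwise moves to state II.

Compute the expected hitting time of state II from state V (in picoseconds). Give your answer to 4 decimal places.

2.6984

Let t(s) be the expected number of picoseconds to first reach state II from state s, with t(state II) = 0. Conditioning on the first picosecond:
t(state V) = 1 + 0.35·t(state V) + 0.25·t(state IV)
t(state IV) = 1 + 0.3·t(state V) + 0.4·t(state IV)
Solving: t(state V) = 2.6984, t(state IV) = 3.0159.
Expected picoseconds from state V to state II: 2.6984.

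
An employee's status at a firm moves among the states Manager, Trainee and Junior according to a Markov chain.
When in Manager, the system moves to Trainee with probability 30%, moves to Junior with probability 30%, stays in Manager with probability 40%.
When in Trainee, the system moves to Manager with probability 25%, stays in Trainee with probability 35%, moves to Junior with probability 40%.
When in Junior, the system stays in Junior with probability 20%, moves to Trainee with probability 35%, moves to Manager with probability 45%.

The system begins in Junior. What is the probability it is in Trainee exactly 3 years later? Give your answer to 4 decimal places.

0.3321

Propagate the distribution vector 3 years from Junior.
After 0 years: (0.0000, 0.0000, 1.0000)
After 1 year: (0.4500, 0.3500, 0.2000)
After 2 years: (0.3575, 0.3275, 0.3150)
After 3 years: (0.3666, 0.3321, 0.3013)
P(in Trainee after 3 years) = 0.3321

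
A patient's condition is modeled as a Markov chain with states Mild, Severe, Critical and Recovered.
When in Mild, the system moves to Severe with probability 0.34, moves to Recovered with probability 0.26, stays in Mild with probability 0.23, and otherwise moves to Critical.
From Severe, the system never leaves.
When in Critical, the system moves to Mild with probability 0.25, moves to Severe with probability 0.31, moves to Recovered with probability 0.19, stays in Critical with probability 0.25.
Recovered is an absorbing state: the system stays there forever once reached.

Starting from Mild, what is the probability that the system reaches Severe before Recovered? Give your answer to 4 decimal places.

0.5751

Let h(s) be the probability of absorption at Severe starting from transient state s. Then h(Severe) = 1 and h(Recovered) = 0. By first-step analysis:
h(Mild) = 0.23·h(Mild) + 0.34·1 + 0.17·h(Critical) + 0.26·0
h(Critical) = 0.25·h(Mild) + 0.31·1 + 0.25·h(Critical) + 0.19·0
Solving: h(Mild) = 0.5751, h(Critical) = 0.6050.
Starting from Mild, the probability is 0.5751.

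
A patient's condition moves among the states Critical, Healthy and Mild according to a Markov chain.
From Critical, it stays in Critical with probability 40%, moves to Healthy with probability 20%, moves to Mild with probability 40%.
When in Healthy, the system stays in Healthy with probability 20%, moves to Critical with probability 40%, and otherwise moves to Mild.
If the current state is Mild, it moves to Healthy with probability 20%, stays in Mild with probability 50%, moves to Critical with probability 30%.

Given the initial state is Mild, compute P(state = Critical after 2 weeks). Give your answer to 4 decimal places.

Sum over the intermediate state after 1 week:
P = P(Mild→Critical)·P(Critical→Critical) + P(Mild→Healthy)·P(Healthy→Critical) + P(Mild→Mild)·P(Mild→Critical)
  = 0.3×0.4 + 0.2×0.4 + 0.5×0.3
  = 0.1200 + 0.0800 + 0.1500 = 0.3500

0.3500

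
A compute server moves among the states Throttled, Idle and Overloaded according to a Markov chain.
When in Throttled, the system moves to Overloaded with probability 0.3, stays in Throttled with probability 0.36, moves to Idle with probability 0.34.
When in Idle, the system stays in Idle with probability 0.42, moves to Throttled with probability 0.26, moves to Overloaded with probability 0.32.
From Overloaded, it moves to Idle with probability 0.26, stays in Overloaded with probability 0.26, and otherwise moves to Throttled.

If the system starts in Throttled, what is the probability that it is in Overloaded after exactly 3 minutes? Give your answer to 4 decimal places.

Propagate the distribution vector 3 minutes from Throttled.
After 0 minutes: (1.0000, 0.0000, 0.0000)
After 1 minute: (0.3600, 0.3400, 0.3000)
After 2 minutes: (0.3620, 0.3432, 0.2948)
After 3 minutes: (0.3611, 0.3439, 0.2951)
P(in Overloaded after 3 minutes) = 0.2951

0.2951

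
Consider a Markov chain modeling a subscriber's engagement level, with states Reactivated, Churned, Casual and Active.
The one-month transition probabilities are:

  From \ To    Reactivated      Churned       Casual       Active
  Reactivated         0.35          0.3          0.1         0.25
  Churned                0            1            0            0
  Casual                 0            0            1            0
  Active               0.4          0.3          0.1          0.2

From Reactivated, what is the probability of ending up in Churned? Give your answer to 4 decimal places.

Let h(s) be the probability of absorption at Churned starting from transient state s. Then h(Churned) = 1 and h(Casual) = 0. By first-step analysis:
h(Reactivated) = 0.35·h(Reactivated) + 0.3·1 + 0.1·0 + 0.25·h(Active)
h(Active) = 0.4·h(Reactivated) + 0.3·1 + 0.1·0 + 0.2·h(Active)
Solving: h(Reactivated) = 0.7500, h(Active) = 0.7500.
Starting from Reactivated, the probability is 0.7500.

0.7500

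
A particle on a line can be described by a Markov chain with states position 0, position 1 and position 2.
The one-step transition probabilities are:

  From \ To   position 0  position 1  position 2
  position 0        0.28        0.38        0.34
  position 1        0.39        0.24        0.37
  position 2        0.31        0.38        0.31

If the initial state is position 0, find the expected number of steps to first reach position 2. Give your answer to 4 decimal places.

Let t(s) be the expected number of steps to first reach position 2 from state s, with t(position 2) = 0. Conditioning on the first step:
t(position 0) = 1 + 0.28·t(position 0) + 0.38·t(position 1)
t(position 1) = 1 + 0.39·t(position 0) + 0.24·t(position 1)
Solving: t(position 0) = 2.8571, t(position 1) = 2.7820.
Expected steps from position 0 to position 2: 2.8571.

2.8571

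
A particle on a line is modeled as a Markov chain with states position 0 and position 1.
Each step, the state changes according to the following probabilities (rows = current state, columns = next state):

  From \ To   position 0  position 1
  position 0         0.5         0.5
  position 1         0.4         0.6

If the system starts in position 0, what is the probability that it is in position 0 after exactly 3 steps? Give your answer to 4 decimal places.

Propagate the distribution vector 3 steps from position 0.
After 0 steps: (1.0000, 0.0000)
After 1 step: (0.5000, 0.5000)
After 2 steps: (0.4500, 0.5500)
After 3 steps: (0.4450, 0.5550)
P(in position 0 after 3 steps) = 0.4450

0.4450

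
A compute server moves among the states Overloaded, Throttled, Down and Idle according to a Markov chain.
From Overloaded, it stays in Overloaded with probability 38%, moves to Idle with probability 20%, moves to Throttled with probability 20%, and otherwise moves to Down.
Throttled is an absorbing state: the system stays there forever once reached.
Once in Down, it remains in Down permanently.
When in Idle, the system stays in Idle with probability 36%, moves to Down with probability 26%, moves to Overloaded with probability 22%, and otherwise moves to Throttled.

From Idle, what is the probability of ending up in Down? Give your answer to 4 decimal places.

Let h(s) be the probability of absorption at Down starting from transient state s. Then h(Down) = 1 and h(Throttled) = 0. By first-step analysis:
h(Overloaded) = 0.38·h(Overloaded) + 0.2·0 + 0.22·1 + 0.2·h(Idle)
h(Idle) = 0.22·h(Overloaded) + 0.16·0 + 0.26·1 + 0.36·h(Idle)
Solving: h(Overloaded) = 0.5465, h(Idle) = 0.5941.
Starting from Idle, the probability is 0.5941.

0.5941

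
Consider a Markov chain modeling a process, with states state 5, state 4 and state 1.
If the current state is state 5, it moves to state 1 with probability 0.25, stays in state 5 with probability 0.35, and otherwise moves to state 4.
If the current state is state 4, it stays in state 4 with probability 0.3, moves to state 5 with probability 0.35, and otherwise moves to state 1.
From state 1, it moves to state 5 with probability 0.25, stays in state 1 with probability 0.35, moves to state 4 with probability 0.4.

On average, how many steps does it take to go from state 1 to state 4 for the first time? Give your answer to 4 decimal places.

2.5000

Let t(s) be the expected number of steps to first reach state 4 from state s, with t(state 4) = 0. Conditioning on the first step:
t(state 5) = 1 + 0.35·t(state 5) + 0.25·t(state 1)
t(state 1) = 1 + 0.25·t(state 5) + 0.35·t(state 1)
Solving: t(state 5) = 2.5000, t(state 1) = 2.5000.
Expected steps from state 1 to state 4: 2.5000.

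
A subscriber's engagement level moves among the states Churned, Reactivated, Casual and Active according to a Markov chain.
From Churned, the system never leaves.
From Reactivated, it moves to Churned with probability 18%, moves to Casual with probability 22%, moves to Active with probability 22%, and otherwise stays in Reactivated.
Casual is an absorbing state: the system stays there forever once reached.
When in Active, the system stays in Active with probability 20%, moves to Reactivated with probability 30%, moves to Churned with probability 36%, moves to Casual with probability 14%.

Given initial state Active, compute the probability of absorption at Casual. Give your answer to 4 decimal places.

Let h(s) be the probability of absorption at Casual starting from transient state s. Then h(Casual) = 1 and h(Churned) = 0. By first-step analysis:
h(Reactivated) = 0.18·0 + 0.38·h(Reactivated) + 0.22·1 + 0.22·h(Active)
h(Active) = 0.36·0 + 0.3·h(Reactivated) + 0.14·1 + 0.2·h(Active)
Solving: h(Reactivated) = 0.4809, h(Active) = 0.3553.
Starting from Active, the probability is 0.3553.

0.3553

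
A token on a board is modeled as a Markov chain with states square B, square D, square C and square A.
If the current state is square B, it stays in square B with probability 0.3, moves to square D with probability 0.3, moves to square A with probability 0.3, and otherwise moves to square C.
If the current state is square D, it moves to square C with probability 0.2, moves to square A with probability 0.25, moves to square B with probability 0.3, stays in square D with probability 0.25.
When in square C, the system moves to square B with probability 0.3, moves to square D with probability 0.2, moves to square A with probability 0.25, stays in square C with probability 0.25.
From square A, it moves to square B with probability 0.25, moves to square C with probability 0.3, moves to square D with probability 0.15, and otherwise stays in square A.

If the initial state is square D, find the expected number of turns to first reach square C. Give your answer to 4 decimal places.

Let t(s) be the expected number of turns to first reach square C from state s, with t(square C) = 0. Conditioning on the first turn:
t(square B) = 1 + 0.3·t(square B) + 0.3·t(square D) + 0.3·t(square A)
t(square D) = 1 + 0.3·t(square B) + 0.25·t(square D) + 0.25·t(square A)
t(square A) = 1 + 0.25·t(square B) + 0.15·t(square D) + 0.3·t(square A)
Solving: t(square B) = 5.4941, t(square D) = 5.0198, t(square A) = 4.4664.
Expected turns from square D to square C: 5.0198.

5.0198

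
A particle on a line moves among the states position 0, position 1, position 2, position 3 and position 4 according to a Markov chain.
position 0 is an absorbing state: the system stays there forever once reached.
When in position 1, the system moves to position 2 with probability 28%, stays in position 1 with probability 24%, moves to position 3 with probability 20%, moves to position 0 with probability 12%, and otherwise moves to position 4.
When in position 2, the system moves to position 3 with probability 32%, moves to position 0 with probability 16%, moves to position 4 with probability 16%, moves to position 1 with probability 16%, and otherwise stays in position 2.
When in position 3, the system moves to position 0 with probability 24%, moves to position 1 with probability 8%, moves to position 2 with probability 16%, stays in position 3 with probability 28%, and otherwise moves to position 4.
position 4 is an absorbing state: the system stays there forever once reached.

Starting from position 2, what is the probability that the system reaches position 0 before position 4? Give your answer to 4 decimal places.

0.4918

Let h(s) be the probability of absorption at position 0 starting from transient state s. Then h(position 0) = 1 and h(position 4) = 0. By first-step analysis:
h(position 1) = 0.12·1 + 0.24·h(position 1) + 0.28·h(position 2) + 0.2·h(position 3) + 0.16·0
h(position 2) = 0.16·1 + 0.16·h(position 1) + 0.2·h(position 2) + 0.32·h(position 3) + 0.16·0
h(position 3) = 0.24·1 + 0.08·h(position 1) + 0.16·h(position 2) + 0.28·h(position 3) + 0.24·0
Solving: h(position 1) = 0.4693, h(position 2) = 0.4918, h(position 3) = 0.4948.
Starting from position 2, the probability is 0.4918.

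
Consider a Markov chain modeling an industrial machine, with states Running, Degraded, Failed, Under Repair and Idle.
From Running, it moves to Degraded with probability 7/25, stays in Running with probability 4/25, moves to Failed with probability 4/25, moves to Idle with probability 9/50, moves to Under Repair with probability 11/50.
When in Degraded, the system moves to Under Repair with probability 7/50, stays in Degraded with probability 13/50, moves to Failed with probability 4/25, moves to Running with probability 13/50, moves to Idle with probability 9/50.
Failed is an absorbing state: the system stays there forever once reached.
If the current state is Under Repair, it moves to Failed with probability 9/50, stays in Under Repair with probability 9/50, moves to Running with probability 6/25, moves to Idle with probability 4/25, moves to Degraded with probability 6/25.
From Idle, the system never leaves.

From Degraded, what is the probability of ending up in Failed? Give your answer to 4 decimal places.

Let h(s) be the probability of absorption at Failed starting from transient state s. Then h(Failed) = 1 and h(Idle) = 0. By first-step analysis:
h(Running) = 0.16·h(Running) + 0.28·h(Degraded) + 0.16·1 + 0.22·h(Under Repair) + 0.18·0
h(Degraded) = 0.26·h(Running) + 0.26·h(Degraded) + 0.16·1 + 0.14·h(Under Repair) + 0.18·0
h(Under Repair) = 0.24·h(Running) + 0.24·h(Degraded) + 0.18·1 + 0.18·h(Under Repair) + 0.16·0
Solving: h(Running) = 0.4818, h(Degraded) = 0.4803, h(Under Repair) = 0.5011.
Starting from Degraded, the probability is 0.4803.

0.4803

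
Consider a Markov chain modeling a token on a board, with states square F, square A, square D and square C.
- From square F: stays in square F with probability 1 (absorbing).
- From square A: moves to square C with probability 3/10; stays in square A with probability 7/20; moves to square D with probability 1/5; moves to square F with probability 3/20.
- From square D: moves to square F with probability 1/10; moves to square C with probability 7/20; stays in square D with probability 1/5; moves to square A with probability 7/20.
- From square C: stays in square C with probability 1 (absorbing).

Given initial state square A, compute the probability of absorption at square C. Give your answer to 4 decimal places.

Let h(s) be the probability of absorption at square C starting from transient state s. Then h(square C) = 1 and h(square F) = 0. By first-step analysis:
h(square A) = 0.15·0 + 0.35·h(square A) + 0.2·h(square D) + 0.3·1
h(square D) = 0.1·0 + 0.35·h(square A) + 0.2·h(square D) + 0.35·1
Solving: h(square A) = 0.6889, h(square D) = 0.7389.
Starting from square A, the probability is 0.6889.

0.6889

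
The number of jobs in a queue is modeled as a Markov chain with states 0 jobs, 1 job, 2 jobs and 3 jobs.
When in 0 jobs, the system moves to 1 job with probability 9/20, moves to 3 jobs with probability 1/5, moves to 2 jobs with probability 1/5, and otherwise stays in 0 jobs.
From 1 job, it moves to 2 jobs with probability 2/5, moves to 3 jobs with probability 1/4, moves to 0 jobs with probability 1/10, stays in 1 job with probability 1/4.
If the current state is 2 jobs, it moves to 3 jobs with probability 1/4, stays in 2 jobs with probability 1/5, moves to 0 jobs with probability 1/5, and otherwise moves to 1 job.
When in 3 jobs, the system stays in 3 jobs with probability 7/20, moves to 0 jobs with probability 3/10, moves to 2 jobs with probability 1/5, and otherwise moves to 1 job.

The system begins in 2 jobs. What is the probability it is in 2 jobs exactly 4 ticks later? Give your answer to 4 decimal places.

0.2573

Propagate the distribution vector 4 ticks from 2 jobs.
After 0 ticks: (0.0000, 0.0000, 1.0000, 0.0000)
After 1 tick: (0.2000, 0.3500, 0.2000, 0.2500)
After 2 ticks: (0.1800, 0.2850, 0.2700, 0.2650)
After 3 ticks: (0.1890, 0.2865, 0.2570, 0.2675)
After 4 ticks: (0.1887, 0.2868, 0.2573, 0.2673)
P(in 2 jobs after 4 ticks) = 0.2573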